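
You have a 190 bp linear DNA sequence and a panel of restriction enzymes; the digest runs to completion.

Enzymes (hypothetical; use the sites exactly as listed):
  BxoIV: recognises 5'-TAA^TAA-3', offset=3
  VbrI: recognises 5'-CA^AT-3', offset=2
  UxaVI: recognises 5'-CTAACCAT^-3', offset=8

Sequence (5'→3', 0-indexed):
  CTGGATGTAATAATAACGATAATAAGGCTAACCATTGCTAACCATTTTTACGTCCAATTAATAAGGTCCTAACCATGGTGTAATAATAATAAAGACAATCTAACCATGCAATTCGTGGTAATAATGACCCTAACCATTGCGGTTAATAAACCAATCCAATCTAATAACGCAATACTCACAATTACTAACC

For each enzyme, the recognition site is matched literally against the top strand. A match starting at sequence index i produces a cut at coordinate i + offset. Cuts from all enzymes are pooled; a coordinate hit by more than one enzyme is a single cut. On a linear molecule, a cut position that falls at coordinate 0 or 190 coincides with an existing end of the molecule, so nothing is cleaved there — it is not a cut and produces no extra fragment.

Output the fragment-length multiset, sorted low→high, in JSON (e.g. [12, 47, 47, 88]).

[3,3,3,3,5,5,6,7,7,7,8,9,9,9,10,10,10,10,11,11,13,15,16]

Scan for sites:
  BxoIV TAATAA/3: at [7, 10, 19, 58, 80, 83, 86, 118, 143, 161] ⇒ [10, 13, 22, 61, 83, 86, 89, 121, 146, 164]
  VbrI CAAT/2: at [54, 95, 108, 151, 156, 169, 178] ⇒ [56, 97, 110, 153, 158, 171, 180]
  UxaVI CTAACCAT/8: at [27, 37, 68, 99, 129] ⇒ [35, 45, 76, 107, 137]

All cut coordinates (distinct, sorted): [10, 13, 22, 35, 45, 56, 61, 76, 83, 86, 89, 97, 107, 110, 121, 137, 146, 153, 158, 164, 171, 180]

Fragment lengths:
  [0,10): 10 bp
  [10,13): 3 bp
  [13,22): 9 bp
  [22,35): 13 bp
  [35,45): 10 bp
  [45,56): 11 bp
  [56,61): 5 bp
  [61,76): 15 bp
  [76,83): 7 bp
  [83,86): 3 bp
  [86,89): 3 bp
  [89,97): 8 bp
  [97,107): 10 bp
  [107,110): 3 bp
  [110,121): 11 bp
  [121,137): 16 bp
  [137,146): 9 bp
  [146,153): 7 bp
  [153,158): 5 bp
  [158,164): 6 bp
  [164,171): 7 bp
  [171,180): 9 bp
  [180,190): 10 bp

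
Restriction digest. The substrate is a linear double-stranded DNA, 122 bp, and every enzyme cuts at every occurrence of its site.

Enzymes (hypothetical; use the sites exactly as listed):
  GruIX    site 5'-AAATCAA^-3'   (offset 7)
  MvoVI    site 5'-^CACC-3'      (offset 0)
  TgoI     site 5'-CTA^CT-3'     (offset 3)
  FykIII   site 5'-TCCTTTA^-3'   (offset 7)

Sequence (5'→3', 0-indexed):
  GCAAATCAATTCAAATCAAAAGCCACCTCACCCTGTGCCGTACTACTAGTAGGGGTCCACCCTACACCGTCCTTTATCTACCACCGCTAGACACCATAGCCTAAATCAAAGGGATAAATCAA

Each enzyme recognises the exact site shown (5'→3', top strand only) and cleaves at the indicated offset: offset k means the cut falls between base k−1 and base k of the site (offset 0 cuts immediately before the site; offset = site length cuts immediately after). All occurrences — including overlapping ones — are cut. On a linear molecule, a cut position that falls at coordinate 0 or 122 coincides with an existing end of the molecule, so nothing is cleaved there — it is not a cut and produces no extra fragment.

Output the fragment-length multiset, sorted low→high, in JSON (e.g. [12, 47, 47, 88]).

Site scan:
  GruIX (AAATCAA, off=7): starts [2, 12, 102, 115] → cuts [9, 19, 109] (position 122 is a terminus of the linear molecule — no cut)
  MvoVI (CACC, off=0): starts [23, 28, 57, 64, 81, 91] → cuts [23, 28, 57, 64, 81, 91]
  TgoI (CTACT, off=3): starts [42] → cuts [45]
  FykIII (TCCTTTA, off=7): starts [69] → cuts [76]

All cut coordinates (distinct, sorted): [9, 19, 23, 28, 45, 57, 64, 76, 81, 91, 109]

Fragment lengths:
  [0,9): 9 bp
  [9,19): 10 bp
  [19,23): 4 bp
  [23,28): 5 bp
  [28,45): 17 bp
  [45,57): 12 bp
  [57,64): 7 bp
  [64,76): 12 bp
  [76,81): 5 bp
  [81,91): 10 bp
  [91,109): 18 bp
  [109,122): 13 bp

[4,5,5,7,9,10,10,12,12,13,17,18]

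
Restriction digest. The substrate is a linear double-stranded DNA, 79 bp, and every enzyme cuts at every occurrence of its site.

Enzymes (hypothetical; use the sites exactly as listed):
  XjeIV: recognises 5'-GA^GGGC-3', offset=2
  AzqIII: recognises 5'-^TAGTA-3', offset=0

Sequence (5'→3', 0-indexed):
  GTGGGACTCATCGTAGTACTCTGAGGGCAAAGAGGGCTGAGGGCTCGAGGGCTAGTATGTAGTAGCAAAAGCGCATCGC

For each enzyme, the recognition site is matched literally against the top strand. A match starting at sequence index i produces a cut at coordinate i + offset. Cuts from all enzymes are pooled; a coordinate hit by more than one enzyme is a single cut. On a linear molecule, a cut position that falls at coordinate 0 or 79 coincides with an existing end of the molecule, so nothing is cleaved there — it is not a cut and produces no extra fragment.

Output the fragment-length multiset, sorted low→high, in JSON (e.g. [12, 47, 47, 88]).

[4,7,7,8,9,11,13,20]

Scan for sites:
  XjeIV (GAGGGC, off=2): starts [22, 31, 38, 46] → cuts [24, 33, 40, 48]
  AzqIII (TAGTA, off=0): starts [13, 52, 59] → cuts [13, 52, 59]

Pooled cuts: [13, 24, 33, 40, 48, 52, 59]

Fragment lengths:
  [0,13): 13 bp
  [13,24): 11 bp
  [24,33): 9 bp
  [33,40): 7 bp
  [40,48): 8 bp
  [48,52): 4 bp
  [52,59): 7 bp
  [59,79): 20 bp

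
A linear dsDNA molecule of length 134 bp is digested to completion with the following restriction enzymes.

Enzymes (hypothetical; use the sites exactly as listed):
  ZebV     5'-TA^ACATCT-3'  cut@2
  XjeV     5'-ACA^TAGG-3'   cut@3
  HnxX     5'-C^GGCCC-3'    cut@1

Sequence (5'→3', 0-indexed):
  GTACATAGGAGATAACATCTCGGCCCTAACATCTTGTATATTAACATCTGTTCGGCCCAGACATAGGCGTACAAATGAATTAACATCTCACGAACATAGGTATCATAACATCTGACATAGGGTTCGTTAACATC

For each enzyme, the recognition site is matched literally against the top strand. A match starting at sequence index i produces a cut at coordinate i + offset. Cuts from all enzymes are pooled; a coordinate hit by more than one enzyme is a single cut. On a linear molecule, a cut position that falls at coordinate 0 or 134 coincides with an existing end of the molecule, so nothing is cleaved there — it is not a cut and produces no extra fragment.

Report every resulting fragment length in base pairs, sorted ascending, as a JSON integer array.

[5,7,7,9,10,10,10,11,14,15,17,19]

Site scan:
  ZebV TAACATCT/2: at [12, 26, 41, 80, 105] ⇒ [14, 28, 43, 82, 107]
  XjeV ACATAGG/3: at [2, 60, 93, 114] ⇒ [5, 63, 96, 117]
  HnxX CGGCCC/1: at [20, 52] ⇒ [21, 53]

All cut coordinates (distinct, sorted): [5, 14, 21, 28, 43, 53, 63, 82, 96, 107, 117]

Fragments:
  [0,5): 5 bp
  [5,14): 9 bp
  [14,21): 7 bp
  [21,28): 7 bp
  [28,43): 15 bp
  [43,53): 10 bp
  [53,63): 10 bp
  [63,82): 19 bp
  [82,96): 14 bp
  [96,107): 11 bp
  [107,117): 10 bp
  [117,134): 17 bp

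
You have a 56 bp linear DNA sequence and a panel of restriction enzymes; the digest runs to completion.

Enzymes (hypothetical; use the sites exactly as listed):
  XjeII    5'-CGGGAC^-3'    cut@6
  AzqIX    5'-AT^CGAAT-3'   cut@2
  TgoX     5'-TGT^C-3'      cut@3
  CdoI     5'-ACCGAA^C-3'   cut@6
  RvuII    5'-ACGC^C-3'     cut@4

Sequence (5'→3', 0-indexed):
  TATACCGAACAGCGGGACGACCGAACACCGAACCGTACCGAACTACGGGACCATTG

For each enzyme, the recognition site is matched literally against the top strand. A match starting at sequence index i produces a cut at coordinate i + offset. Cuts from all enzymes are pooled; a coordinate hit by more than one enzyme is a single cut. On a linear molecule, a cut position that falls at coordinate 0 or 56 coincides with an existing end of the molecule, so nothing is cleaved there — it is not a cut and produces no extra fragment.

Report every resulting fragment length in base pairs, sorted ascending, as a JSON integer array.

[5,7,7,9,9,9,10]

Site scan:
  XjeII (CGGGAC, off=6): starts [12, 45] → cuts [18, 51]
  AzqIX (ATCGAAT, off=2): no sites
  TgoX (TGTC, off=3): no sites
  CdoI (ACCGAAC, off=6): starts [3, 19, 26, 36] → cuts [9, 25, 32, 42]
  RvuII (ACGCC, off=4): no sites

Pooled cuts: [9, 18, 25, 32, 42, 51]

Fragment lengths:
  [0,9): 9 bp
  [9,18): 9 bp
  [18,25): 7 bp
  [25,32): 7 bp
  [32,42): 10 bp
  [42,51): 9 bp
  [51,56): 5 bp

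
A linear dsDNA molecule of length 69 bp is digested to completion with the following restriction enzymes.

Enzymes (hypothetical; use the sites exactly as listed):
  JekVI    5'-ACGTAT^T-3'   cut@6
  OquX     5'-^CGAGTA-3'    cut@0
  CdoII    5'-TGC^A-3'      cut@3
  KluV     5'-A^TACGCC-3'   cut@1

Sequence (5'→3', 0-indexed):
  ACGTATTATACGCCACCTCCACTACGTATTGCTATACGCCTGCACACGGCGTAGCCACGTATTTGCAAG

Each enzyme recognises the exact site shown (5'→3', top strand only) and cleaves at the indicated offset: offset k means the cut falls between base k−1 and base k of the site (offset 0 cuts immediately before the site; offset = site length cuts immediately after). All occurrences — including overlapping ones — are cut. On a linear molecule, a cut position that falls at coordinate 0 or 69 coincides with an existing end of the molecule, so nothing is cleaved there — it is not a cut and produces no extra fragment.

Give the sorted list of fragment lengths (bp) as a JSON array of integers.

Site scan:
  JekVI (ACGTATT, off=6): starts [0, 23, 56] → cuts [6, 29, 62]
  OquX (CGAGTA, off=0): no sites
  CdoII (TGCA, off=3): starts [40, 63] → cuts [43, 66]
  KluV (ATACGCC, off=1): starts [7, 33] → cuts [8, 34]

All cut coordinates (distinct, sorted): [6, 8, 29, 34, 43, 62, 66]

Fragments:
  [0,6): 6 bp
  [6,8): 2 bp
  [8,29): 21 bp
  [29,34): 5 bp
  [34,43): 9 bp
  [43,62): 19 bp
  [62,66): 4 bp
  [66,69): 3 bp

[2,3,4,5,6,9,19,21]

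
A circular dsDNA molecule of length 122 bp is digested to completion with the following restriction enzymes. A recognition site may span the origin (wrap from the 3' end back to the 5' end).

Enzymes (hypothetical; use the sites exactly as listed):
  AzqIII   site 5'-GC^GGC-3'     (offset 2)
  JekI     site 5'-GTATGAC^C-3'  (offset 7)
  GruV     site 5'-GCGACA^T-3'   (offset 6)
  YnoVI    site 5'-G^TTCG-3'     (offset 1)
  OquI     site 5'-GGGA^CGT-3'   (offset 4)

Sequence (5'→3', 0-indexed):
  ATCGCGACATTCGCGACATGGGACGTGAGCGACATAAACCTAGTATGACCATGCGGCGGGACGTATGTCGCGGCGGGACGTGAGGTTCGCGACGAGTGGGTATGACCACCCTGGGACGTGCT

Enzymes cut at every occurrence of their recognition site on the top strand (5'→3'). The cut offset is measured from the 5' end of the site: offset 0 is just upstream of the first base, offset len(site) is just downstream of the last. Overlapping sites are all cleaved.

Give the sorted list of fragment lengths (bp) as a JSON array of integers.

[5,5,7,7,7,9,10,10,11,15,15,21]

Site scan:
  AzqIII (GCGGC, off=2): starts [52, 69] → cuts [54, 71]
  JekI (GTATGACC, off=7): starts [42, 99] → cuts [49, 106]
  GruV (GCGACAT, off=6): starts [3, 12, 28] → cuts [9, 18, 34]
  YnoVI (GTTCG, off=1): starts [84] → cuts [85]
  OquI (GGGACGT, off=4): starts [19, 57, 74, 112] → cuts [23, 61, 78, 116]

Pooled cuts: [9, 18, 23, 34, 49, 54, 61, 71, 78, 85, 106, 116]

Fragments:
  9→18: 9 bp
  18→23: 5 bp
  23→34: 11 bp
  34→49: 15 bp
  49→54: 5 bp
  54→61: 7 bp
  61→71: 10 bp
  71→78: 7 bp
  78→85: 7 bp
  85→106: 21 bp
  106→116: 10 bp
  116→9 (wrap): 122-116+9 = 15 bp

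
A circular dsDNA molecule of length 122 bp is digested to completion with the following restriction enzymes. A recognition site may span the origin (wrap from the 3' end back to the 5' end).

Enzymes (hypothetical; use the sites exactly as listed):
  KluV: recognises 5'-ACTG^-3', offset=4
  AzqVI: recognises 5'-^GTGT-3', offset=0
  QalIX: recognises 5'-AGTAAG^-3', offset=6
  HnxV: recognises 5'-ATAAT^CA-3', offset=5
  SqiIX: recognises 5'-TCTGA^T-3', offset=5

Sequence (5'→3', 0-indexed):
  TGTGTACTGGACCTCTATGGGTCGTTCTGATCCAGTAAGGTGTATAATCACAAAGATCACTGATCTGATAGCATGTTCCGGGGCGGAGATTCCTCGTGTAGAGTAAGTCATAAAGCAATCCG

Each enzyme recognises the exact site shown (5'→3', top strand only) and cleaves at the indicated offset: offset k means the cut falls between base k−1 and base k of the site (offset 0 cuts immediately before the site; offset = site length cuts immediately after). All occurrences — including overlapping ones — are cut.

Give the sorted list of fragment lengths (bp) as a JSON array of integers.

Per-enzyme occurrences:
  KluV (ACTG, off=4): starts [5, 58] → cuts [9, 62]
  AzqVI (GTGT, off=0): starts [1, 39, 95, 121] → cuts [1, 39, 95, 121]
  QalIX (AGTAAG, off=6): starts [33, 101] → cuts [39, 107]
  HnxV (ATAATCA, off=5): starts [43] → cuts [48]
  SqiIX (TCTGAT, off=5): starts [25, 63] → cuts [30, 68]

All cut coordinates (distinct, sorted): [1, 9, 30, 39, 48, 62, 68, 95, 107, 121]

Fragment lengths:
  1→9: 8 bp
  9→30: 21 bp
  30→39: 9 bp
  39→48: 9 bp
  48→62: 14 bp
  62→68: 6 bp
  68→95: 27 bp
  95→107: 12 bp
  107→121: 14 bp
  121→1 (wrap): 122-121+1 = 2 bp

[2,6,8,9,9,12,14,14,21,27]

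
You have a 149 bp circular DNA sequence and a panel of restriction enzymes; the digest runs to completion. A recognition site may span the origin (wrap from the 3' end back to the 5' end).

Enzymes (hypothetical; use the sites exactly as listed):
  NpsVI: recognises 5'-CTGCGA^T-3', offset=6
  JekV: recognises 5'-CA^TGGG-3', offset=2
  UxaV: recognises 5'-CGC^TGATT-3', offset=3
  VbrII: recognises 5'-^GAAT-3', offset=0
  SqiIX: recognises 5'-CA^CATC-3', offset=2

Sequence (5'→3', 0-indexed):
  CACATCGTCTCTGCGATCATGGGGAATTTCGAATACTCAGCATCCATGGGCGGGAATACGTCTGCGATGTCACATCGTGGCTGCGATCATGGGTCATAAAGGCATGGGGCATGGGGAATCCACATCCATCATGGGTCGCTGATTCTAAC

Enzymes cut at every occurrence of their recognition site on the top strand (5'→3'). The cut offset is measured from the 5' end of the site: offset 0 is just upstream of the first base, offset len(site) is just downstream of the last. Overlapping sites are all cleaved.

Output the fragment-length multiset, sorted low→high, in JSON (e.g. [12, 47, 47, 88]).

Scan for sites:
  NpsVI CTGCGAT/6: at [10, 61, 80] ⇒ [16, 67, 86]
  JekV CATGGG/2: at [17, 44, 87, 102, 109, 129] ⇒ [19, 46, 89, 104, 111, 131]
  UxaV CGCTGATT/3: at [136] ⇒ [139]
  VbrII GAAT/0: at [23, 30, 53, 115] ⇒ [23, 30, 53, 115]
  SqiIX CACATC/2: at [0, 70, 120] ⇒ [2, 72, 122]

All cut coordinates (distinct, sorted): [2, 16, 19, 23, 30, 46, 53, 67, 72, 86, 89, 104, 111, 115, 122, 131, 139]

Fragment lengths:
  2→16: 14 bp
  16→19: 3 bp
  19→23: 4 bp
  23→30: 7 bp
  30→46: 16 bp
  46→53: 7 bp
  53→67: 14 bp
  67→72: 5 bp
  72→86: 14 bp
  86→89: 3 bp
  89→104: 15 bp
  104→111: 7 bp
  111→115: 4 bp
  115→122: 7 bp
  122→131: 9 bp
  131→139: 8 bp
  139→2 (wrap): 149-139+2 = 12 bp

[3,3,4,4,5,7,7,7,7,8,9,12,14,14,14,15,16]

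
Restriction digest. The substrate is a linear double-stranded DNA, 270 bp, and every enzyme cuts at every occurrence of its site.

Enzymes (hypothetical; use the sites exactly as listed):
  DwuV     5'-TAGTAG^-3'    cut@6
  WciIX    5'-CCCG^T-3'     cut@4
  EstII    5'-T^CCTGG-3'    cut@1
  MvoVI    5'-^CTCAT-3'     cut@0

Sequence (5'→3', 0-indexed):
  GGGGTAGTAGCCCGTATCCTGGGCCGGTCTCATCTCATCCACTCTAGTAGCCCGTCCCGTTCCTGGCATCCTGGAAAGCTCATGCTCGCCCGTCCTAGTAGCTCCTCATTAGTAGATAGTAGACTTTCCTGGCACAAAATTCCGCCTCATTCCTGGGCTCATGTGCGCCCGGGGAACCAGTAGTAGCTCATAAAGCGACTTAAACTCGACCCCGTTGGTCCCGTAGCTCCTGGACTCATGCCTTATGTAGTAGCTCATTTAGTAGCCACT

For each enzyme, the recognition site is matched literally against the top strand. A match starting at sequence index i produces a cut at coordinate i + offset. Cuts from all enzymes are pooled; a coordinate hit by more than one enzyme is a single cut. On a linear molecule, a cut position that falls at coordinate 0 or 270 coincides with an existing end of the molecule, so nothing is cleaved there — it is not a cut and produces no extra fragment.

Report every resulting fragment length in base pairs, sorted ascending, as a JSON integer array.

Per-enzyme occurrences:
  DwuV TAGTAG/6: at [4, 44, 95, 109, 116, 180, 247, 259] ⇒ [10, 50, 101, 115, 122, 186, 253, 265]
  WciIX CCCGT/4: at [10, 50, 55, 88, 210, 219] ⇒ [14, 54, 59, 92, 214, 223]
  EstII TCCTGG/1: at [16, 60, 68, 126, 150, 227] ⇒ [17, 61, 69, 127, 151, 228]
  MvoVI CTCAT/0: at [28, 33, 78, 104, 145, 157, 186, 234, 253] ⇒ [28, 33, 78, 104, 145, 157, 186, 234, 253]

All cut coordinates (distinct, sorted): [10, 14, 17, 28, 33, 50, 54, 59, 61, 69, 78, 92, 101, 104, 115, 122, 127, 145, 151, 157, 186, 214, 223, 228, 234, 253, 265]

Fragments:
  [0,10): 10 bp
  [10,14): 4 bp
  [14,17): 3 bp
  [17,28): 11 bp
  [28,33): 5 bp
  [33,50): 17 bp
  [50,54): 4 bp
  [54,59): 5 bp
  [59,61): 2 bp
  [61,69): 8 bp
  [69,78): 9 bp
  [78,92): 14 bp
  [92,101): 9 bp
  [101,104): 3 bp
  [104,115): 11 bp
  [115,122): 7 bp
  [122,127): 5 bp
  [127,145): 18 bp
  [145,151): 6 bp
  [151,157): 6 bp
  [157,186): 29 bp
  [186,214): 28 bp
  [214,223): 9 bp
  [223,228): 5 bp
  [228,234): 6 bp
  [234,253): 19 bp
  [253,265): 12 bp
  [265,270): 5 bp

[2,3,3,4,4,5,5,5,5,5,6,6,6,7,8,9,9,9,10,11,11,12,14,17,18,19,28,29]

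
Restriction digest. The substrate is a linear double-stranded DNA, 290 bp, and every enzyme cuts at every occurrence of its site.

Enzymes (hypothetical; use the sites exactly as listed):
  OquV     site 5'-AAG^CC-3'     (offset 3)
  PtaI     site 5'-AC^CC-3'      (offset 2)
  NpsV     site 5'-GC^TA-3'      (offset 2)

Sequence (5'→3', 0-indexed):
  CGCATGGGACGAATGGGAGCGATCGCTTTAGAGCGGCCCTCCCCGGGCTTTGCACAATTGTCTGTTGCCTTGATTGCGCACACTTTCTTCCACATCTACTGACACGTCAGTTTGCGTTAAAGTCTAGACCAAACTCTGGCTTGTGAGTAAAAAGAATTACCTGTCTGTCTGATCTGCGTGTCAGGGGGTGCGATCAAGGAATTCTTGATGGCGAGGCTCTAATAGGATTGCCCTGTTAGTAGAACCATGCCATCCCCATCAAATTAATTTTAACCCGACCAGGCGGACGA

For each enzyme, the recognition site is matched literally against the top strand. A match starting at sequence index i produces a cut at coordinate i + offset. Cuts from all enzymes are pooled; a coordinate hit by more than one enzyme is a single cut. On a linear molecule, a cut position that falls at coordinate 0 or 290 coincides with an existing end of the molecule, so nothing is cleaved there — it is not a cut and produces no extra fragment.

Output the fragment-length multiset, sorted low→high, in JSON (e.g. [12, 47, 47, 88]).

[16,274]

Per-enzyme occurrences:
  OquV (AAGCC, off=3): no sites
  PtaI ACCC/2: at [272] ⇒ [274]
  NpsV (GCTA, off=2): no sites

All cut coordinates (distinct, sorted): [274]

Fragments:
  [0,274): 274 bp
  [274,290): 16 bp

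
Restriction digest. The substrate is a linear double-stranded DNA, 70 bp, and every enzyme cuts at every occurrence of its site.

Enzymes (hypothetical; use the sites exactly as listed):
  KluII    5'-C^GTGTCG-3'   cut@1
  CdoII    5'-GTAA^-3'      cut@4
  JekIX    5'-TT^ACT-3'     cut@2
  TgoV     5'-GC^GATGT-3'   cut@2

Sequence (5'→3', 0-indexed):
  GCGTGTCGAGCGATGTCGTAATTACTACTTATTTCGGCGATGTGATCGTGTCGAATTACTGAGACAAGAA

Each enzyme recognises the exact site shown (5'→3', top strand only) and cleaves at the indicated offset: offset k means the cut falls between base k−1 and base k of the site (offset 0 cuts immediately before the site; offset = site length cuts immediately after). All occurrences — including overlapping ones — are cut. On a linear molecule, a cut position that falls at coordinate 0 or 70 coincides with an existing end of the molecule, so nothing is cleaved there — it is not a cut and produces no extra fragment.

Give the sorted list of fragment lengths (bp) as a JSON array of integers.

Scan for sites:
  KluII CGTGTCG/1: at [1, 46] ⇒ [2, 47]
  CdoII GTAA/4: at [17] ⇒ [21]
  JekIX TTACT/2: at [21, 55] ⇒ [23, 57]
  TgoV GCGATGT/2: at [9, 36] ⇒ [11, 38]

Pooled cuts: [2, 11, 21, 23, 38, 47, 57]

Fragments:
  [0,2): 2 bp
  [2,11): 9 bp
  [11,21): 10 bp
  [21,23): 2 bp
  [23,38): 15 bp
  [38,47): 9 bp
  [47,57): 10 bp
  [57,70): 13 bp

[2,2,9,9,10,10,13,15]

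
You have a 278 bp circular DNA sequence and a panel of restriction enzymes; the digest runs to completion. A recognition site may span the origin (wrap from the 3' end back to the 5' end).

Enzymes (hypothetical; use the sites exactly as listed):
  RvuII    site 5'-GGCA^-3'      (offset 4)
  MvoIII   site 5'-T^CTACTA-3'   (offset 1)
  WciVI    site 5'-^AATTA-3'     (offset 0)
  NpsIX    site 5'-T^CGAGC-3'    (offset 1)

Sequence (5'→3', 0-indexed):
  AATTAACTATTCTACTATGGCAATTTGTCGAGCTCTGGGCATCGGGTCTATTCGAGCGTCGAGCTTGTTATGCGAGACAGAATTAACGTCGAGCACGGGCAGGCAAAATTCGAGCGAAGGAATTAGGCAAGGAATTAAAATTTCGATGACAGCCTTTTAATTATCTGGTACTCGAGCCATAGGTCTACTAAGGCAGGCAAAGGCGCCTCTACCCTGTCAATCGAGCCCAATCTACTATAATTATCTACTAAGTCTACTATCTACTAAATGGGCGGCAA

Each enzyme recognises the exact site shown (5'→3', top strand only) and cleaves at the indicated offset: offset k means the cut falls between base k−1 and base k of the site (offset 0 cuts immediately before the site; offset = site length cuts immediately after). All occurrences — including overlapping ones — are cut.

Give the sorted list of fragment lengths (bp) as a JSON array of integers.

Site scan:
  RvuII GGCA/4: at [18, 37, 97, 101, 125, 191, 195, 273] ⇒ [22, 41, 101, 105, 129, 195, 199, 277]
  MvoIII TCTACTA/1: at [10, 183, 230, 243, 252, 259] ⇒ [11, 184, 231, 244, 253, 260]
  WciVI AATTA/0: at [0, 80, 120, 132, 158, 238] ⇒ [0, 80, 120, 132, 158, 238]
  NpsIX TCGAGC/1: at [27, 51, 58, 88, 109, 171, 220] ⇒ [28, 52, 59, 89, 110, 172, 221]

All cut coordinates (distinct, sorted): [0, 11, 22, 28, 41, 52, 59, 80, 89, 101, 105, 110, 120, 129, 132, 158, 172, 184, 195, 199, 221, 231, 238, 244, 253, 260, 277]

Fragments:
  0→11: 11 bp
  11→22: 11 bp
  22→28: 6 bp
  28→41: 13 bp
  41→52: 11 bp
  52→59: 7 bp
  59→80: 21 bp
  80→89: 9 bp
  89→101: 12 bp
  101→105: 4 bp
  105→110: 5 bp
  110→120: 10 bp
  120→129: 9 bp
  129→132: 3 bp
  132→158: 26 bp
  158→172: 14 bp
  172→184: 12 bp
  184→195: 11 bp
  195→199: 4 bp
  199→221: 22 bp
  221→231: 10 bp
  231→238: 7 bp
  238→244: 6 bp
  244→253: 9 bp
  253→260: 7 bp
  260→277: 17 bp
  277→0 (wrap): 278-277+0 = 1 bp

[1,3,4,4,5,6,6,7,7,7,9,9,9,10,10,11,11,11,11,12,12,13,14,17,21,22,26]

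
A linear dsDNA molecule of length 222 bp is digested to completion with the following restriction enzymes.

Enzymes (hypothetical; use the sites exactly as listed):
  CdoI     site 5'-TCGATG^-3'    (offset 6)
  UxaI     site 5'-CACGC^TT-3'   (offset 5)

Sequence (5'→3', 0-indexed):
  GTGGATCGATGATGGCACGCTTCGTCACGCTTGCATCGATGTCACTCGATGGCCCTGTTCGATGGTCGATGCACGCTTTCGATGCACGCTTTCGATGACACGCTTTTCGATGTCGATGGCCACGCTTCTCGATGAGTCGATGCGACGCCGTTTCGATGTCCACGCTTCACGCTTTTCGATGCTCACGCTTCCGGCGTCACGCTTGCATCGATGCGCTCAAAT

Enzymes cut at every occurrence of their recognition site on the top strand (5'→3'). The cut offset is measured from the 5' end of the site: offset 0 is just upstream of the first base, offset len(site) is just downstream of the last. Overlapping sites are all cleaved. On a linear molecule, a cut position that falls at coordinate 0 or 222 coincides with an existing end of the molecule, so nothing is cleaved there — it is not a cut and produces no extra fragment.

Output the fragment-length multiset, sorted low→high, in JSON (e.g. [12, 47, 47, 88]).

[5,5,6,6,7,7,7,7,7,8,8,8,9,9,9,9,9,10,10,11,11,11,13,14,16]

Site scan:
  CdoI TCGATG/6: at [5, 35, 45, 58, 65, 78, 91, 106, 112, 128, 136, 152, 175, 207] ⇒ [11, 41, 51, 64, 71, 84, 97, 112, 118, 134, 142, 158, 181, 213]
  UxaI CACGCTT/5: at [15, 25, 71, 84, 98, 120, 160, 167, 183, 197] ⇒ [20, 30, 76, 89, 103, 125, 165, 172, 188, 202]

All cut coordinates (distinct, sorted): [11, 20, 30, 41, 51, 64, 71, 76, 84, 89, 97, 103, 112, 118, 125, 134, 142, 158, 165, 172, 181, 188, 202, 213]

Fragments:
  [0,11): 11 bp
  [11,20): 9 bp
  [20,30): 10 bp
  [30,41): 11 bp
  [41,51): 10 bp
  [51,64): 13 bp
  [64,71): 7 bp
  [71,76): 5 bp
  [76,84): 8 bp
  [84,89): 5 bp
  [89,97): 8 bp
  [97,103): 6 bp
  [103,112): 9 bp
  [112,118): 6 bp
  [118,125): 7 bp
  [125,134): 9 bp
  [134,142): 8 bp
  [142,158): 16 bp
  [158,165): 7 bp
  [165,172): 7 bp
  [172,181): 9 bp
  [181,188): 7 bp
  [188,202): 14 bp
  [202,213): 11 bp
  [213,222): 9 bp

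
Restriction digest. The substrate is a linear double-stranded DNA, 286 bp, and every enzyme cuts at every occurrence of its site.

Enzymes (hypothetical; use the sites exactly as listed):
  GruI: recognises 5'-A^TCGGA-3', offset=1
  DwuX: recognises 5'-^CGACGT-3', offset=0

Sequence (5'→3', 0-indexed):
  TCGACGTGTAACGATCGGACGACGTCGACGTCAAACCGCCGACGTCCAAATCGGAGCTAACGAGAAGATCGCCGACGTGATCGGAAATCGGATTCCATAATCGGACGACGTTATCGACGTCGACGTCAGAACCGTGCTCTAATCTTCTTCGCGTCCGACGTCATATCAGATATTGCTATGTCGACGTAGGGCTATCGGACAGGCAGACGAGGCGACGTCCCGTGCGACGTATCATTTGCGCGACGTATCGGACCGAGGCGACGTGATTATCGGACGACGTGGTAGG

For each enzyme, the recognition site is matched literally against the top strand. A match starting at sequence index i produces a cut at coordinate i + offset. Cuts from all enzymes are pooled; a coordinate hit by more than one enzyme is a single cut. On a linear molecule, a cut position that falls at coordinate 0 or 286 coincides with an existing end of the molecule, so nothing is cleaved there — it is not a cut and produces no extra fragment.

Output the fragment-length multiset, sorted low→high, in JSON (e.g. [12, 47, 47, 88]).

[1,5,5,5,6,6,7,7,8,9,11,11,11,12,12,13,13,13,14,16,18,22,26,35]

Site scan:
  GruI ATCGGA/1: at [13, 49, 79, 86, 99, 193, 246, 268] ⇒ [14, 50, 80, 87, 100, 194, 247, 269]
  DwuX CGACGT/0: at [1, 19, 25, 39, 72, 105, 114, 120, 155, 181, 212, 224, 240, 258, 274] ⇒ [1, 19, 25, 39, 72, 105, 114, 120, 155, 181, 212, 224, 240, 258, 274]

Pooled cuts: [1, 14, 19, 25, 39, 50, 72, 80, 87, 100, 105, 114, 120, 155, 181, 194, 212, 224, 240, 247, 258, 269, 274]

Fragment lengths:
  [0,1): 1 bp
  [1,14): 13 bp
  [14,19): 5 bp
  [19,25): 6 bp
  [25,39): 14 bp
  [39,50): 11 bp
  [50,72): 22 bp
  [72,80): 8 bp
  [80,87): 7 bp
  [87,100): 13 bp
  [100,105): 5 bp
  [105,114): 9 bp
  [114,120): 6 bp
  [120,155): 35 bp
  [155,181): 26 bp
  [181,194): 13 bp
  [194,212): 18 bp
  [212,224): 12 bp
  [224,240): 16 bp
  [240,247): 7 bp
  [247,258): 11 bp
  [258,269): 11 bp
  [269,274): 5 bp
  [274,286): 12 bp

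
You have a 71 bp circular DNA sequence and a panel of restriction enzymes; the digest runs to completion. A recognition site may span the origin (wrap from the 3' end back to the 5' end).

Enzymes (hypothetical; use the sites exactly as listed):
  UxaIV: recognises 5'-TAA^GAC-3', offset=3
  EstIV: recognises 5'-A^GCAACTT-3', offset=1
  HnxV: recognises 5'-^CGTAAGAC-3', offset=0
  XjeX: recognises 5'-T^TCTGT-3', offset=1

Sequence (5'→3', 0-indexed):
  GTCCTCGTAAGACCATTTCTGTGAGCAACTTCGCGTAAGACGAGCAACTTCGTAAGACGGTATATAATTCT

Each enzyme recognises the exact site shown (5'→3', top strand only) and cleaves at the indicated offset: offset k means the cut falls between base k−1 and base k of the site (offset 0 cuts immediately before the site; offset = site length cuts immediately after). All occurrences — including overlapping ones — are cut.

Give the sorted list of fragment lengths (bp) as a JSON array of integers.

[5,5,5,5,7,7,7,8,9,13]

Scan for sites:
  UxaIV TAAGAC/3: at [7, 35, 52] ⇒ [10, 38, 55]
  EstIV AGCAACTT/1: at [23, 42] ⇒ [24, 43]
  HnxV CGTAAGAC/0: at [5, 33, 50] ⇒ [5, 33, 50]
  XjeX TTCTGT/1: at [16, 67] ⇒ [17, 68]

All cut coordinates (distinct, sorted): [5, 10, 17, 24, 33, 38, 43, 50, 55, 68]

Fragments:
  5→10: 5 bp
  10→17: 7 bp
  17→24: 7 bp
  24→33: 9 bp
  33→38: 5 bp
  38→43: 5 bp
  43→50: 7 bp
  50→55: 5 bp
  55→68: 13 bp
  68→5 (wrap): 71-68+5 = 8 bp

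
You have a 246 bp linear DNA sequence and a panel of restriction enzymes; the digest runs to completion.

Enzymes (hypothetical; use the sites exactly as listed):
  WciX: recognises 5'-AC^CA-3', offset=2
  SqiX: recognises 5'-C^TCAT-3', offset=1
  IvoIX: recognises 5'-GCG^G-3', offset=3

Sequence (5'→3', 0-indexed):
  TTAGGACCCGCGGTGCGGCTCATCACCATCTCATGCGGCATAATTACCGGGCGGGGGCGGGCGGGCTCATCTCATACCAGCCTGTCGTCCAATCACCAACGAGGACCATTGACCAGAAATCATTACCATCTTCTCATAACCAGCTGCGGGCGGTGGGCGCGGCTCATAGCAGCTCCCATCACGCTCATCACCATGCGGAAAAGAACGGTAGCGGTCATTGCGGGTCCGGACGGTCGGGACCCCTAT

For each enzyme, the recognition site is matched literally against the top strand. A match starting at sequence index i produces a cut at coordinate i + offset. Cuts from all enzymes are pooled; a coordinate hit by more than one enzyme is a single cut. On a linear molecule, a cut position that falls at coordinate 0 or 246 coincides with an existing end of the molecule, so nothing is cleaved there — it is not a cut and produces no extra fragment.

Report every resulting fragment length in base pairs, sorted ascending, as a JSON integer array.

Scan for sites:
  WciX ACCA/2: at [24, 75, 94, 104, 111, 124, 138, 189] ⇒ [26, 77, 96, 106, 113, 126, 140, 191]
  SqiX CTCAT/1: at [18, 29, 65, 70, 132, 162, 183] ⇒ [19, 30, 66, 71, 133, 163, 184]
  IvoIX GCGG/3: at [9, 14, 34, 50, 56, 60, 145, 149, 158, 194, 210, 219] ⇒ [12, 17, 37, 53, 59, 63, 148, 152, 161, 197, 213, 222]

All cut coordinates (distinct, sorted): [12, 17, 19, 26, 30, 37, 53, 59, 63, 66, 71, 77, 96, 106, 113, 126, 133, 140, 148, 152, 161, 163, 184, 191, 197, 213, 222]

Fragment lengths:
  [0,12): 12 bp
  [12,17): 5 bp
  [17,19): 2 bp
  [19,26): 7 bp
  [26,30): 4 bp
  [30,37): 7 bp
  [37,53): 16 bp
  [53,59): 6 bp
  [59,63): 4 bp
  [63,66): 3 bp
  [66,71): 5 bp
  [71,77): 6 bp
  [77,96): 19 bp
  [96,106): 10 bp
  [106,113): 7 bp
  [113,126): 13 bp
  [126,133): 7 bp
  [133,140): 7 bp
  [140,148): 8 bp
  [148,152): 4 bp
  [152,161): 9 bp
  [161,163): 2 bp
  [163,184): 21 bp
  [184,191): 7 bp
  [191,197): 6 bp
  [197,213): 16 bp
  [213,222): 9 bp
  [222,246): 24 bp

[2,2,3,4,4,4,5,5,6,6,6,7,7,7,7,7,7,8,9,9,10,12,13,16,16,19,21,24]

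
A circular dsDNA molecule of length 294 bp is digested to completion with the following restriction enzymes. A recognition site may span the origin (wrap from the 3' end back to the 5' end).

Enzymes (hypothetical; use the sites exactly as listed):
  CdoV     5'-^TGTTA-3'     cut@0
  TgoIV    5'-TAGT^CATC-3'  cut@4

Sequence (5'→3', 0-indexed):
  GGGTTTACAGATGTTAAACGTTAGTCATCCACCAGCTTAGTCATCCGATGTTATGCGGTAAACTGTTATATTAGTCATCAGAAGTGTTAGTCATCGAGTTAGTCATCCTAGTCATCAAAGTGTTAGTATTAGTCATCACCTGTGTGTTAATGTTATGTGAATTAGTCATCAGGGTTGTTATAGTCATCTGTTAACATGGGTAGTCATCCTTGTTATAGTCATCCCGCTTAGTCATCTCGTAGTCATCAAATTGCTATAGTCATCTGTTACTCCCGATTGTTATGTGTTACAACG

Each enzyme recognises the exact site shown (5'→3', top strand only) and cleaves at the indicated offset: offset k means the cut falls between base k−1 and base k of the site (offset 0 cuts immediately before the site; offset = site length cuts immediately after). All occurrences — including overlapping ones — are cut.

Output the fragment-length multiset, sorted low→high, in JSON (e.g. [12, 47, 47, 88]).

[4,4,6,6,7,7,7,8,9,9,9,9,9,11,11,12,12,13,13,13,14,15,16,16,16,17,21]

Per-enzyme occurrences:
  CdoV TGTTA/0: at [11, 48, 63, 84, 120, 144, 150, 175, 188, 210, 264, 277, 284] ⇒ [11, 48, 63, 84, 120, 144, 150, 175, 188, 210, 264, 277, 284]
  TgoIV TAGTCATC/4: at [21, 37, 71, 87, 99, 108, 129, 162, 180, 200, 215, 228, 239, 256] ⇒ [25, 41, 75, 91, 103, 112, 133, 166, 184, 204, 219, 232, 243, 260]

All cut coordinates (distinct, sorted): [11, 25, 41, 48, 63, 75, 84, 91, 103, 112, 120, 133, 144, 150, 166, 175, 184, 188, 204, 210, 219, 232, 243, 260, 264, 277, 284]

Fragment lengths:
  11→25: 14 bp
  25→41: 16 bp
  41→48: 7 bp
  48→63: 15 bp
  63→75: 12 bp
  75→84: 9 bp
  84→91: 7 bp
  91→103: 12 bp
  103→112: 9 bp
  112→120: 8 bp
  120→133: 13 bp
  133→144: 11 bp
  144→150: 6 bp
  150→166: 16 bp
  166→175: 9 bp
  175→184: 9 bp
  184→188: 4 bp
  188→204: 16 bp
  204→210: 6 bp
  210→219: 9 bp
  219→232: 13 bp
  232→243: 11 bp
  243→260: 17 bp
  260→264: 4 bp
  264→277: 13 bp
  277→284: 7 bp
  284→11 (wrap): 294-284+11 = 21 bp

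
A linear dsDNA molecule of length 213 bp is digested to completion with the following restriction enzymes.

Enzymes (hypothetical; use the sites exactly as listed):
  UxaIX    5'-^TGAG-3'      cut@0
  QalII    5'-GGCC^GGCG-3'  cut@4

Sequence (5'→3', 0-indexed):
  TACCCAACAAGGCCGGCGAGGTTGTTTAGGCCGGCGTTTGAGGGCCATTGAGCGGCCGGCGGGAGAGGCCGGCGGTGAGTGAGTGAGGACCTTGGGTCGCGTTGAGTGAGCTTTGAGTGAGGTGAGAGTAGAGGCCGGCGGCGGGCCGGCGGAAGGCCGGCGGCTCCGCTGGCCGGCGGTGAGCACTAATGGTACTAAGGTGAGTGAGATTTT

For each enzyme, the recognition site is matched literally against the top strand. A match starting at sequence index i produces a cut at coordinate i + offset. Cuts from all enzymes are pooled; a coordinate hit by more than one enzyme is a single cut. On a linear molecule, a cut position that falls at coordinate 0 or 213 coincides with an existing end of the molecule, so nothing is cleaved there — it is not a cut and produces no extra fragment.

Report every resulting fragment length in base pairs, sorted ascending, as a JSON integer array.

Scan for sites:
  UxaIX (TGAG, off=0): starts [38, 48, 75, 79, 83, 102, 106, 113, 117, 122, 179, 200, 204] → cuts [38, 48, 75, 79, 83, 102, 106, 113, 117, 122, 179, 200, 204]
  QalII (GGCCGGCG, off=4): starts [10, 28, 53, 66, 132, 143, 154, 170] → cuts [14, 32, 57, 70, 136, 147, 158, 174]

Pooled cuts: [14, 32, 38, 48, 57, 70, 75, 79, 83, 102, 106, 113, 117, 122, 136, 147, 158, 174, 179, 200, 204]

Fragments:
  [0,14): 14 bp
  [14,32): 18 bp
  [32,38): 6 bp
  [38,48): 10 bp
  [48,57): 9 bp
  [57,70): 13 bp
  [70,75): 5 bp
  [75,79): 4 bp
  [79,83): 4 bp
  [83,102): 19 bp
  [102,106): 4 bp
  [106,113): 7 bp
  [113,117): 4 bp
  [117,122): 5 bp
  [122,136): 14 bp
  [136,147): 11 bp
  [147,158): 11 bp
  [158,174): 16 bp
  [174,179): 5 bp
  [179,200): 21 bp
  [200,204): 4 bp
  [204,213): 9 bp

[4,4,4,4,4,5,5,5,6,7,9,9,10,11,11,13,14,14,16,18,19,21]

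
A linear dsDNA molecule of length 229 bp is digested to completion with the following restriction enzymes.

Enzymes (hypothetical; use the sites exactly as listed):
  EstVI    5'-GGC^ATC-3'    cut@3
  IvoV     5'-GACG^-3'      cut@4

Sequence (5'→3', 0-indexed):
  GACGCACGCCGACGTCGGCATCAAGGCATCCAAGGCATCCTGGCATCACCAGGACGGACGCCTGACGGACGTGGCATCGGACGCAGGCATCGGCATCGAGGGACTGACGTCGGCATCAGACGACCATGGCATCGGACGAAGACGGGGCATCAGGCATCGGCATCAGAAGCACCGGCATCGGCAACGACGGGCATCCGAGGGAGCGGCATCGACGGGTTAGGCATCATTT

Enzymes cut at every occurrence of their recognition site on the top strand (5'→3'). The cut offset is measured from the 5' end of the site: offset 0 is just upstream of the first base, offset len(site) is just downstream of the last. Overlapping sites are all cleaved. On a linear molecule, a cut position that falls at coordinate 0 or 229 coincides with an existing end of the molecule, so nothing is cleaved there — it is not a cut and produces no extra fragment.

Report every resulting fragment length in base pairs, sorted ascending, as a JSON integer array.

Site scan:
  EstVI (GGCATC, off=3): starts [16, 24, 33, 41, 72, 85, 91, 111, 127, 145, 152, 158, 173, 189, 204, 219] → cuts [19, 27, 36, 44, 75, 88, 94, 114, 130, 148, 155, 161, 176, 192, 207, 222]
  IvoV (GACG, off=4): starts [0, 10, 52, 56, 63, 67, 79, 105, 118, 134, 140, 185, 210] → cuts [4, 14, 56, 60, 67, 71, 83, 109, 122, 138, 144, 189, 214]

All cut coordinates (distinct, sorted): [4, 14, 19, 27, 36, 44, 56, 60, 67, 71, 75, 83, 88, 94, 109, 114, 122, 130, 138, 144, 148, 155, 161, 176, 189, 192, 207, 214, 222]

Fragment lengths:
  [0,4): 4 bp
  [4,14): 10 bp
  [14,19): 5 bp
  [19,27): 8 bp
  [27,36): 9 bp
  [36,44): 8 bp
  [44,56): 12 bp
  [56,60): 4 bp
  [60,67): 7 bp
  [67,71): 4 bp
  [71,75): 4 bp
  [75,83): 8 bp
  [83,88): 5 bp
  [88,94): 6 bp
  [94,109): 15 bp
  [109,114): 5 bp
  [114,122): 8 bp
  [122,130): 8 bp
  [130,138): 8 bp
  [138,144): 6 bp
  [144,148): 4 bp
  [148,155): 7 bp
  [155,161): 6 bp
  [161,176): 15 bp
  [176,189): 13 bp
  [189,192): 3 bp
  [192,207): 15 bp
  [207,214): 7 bp
  [214,222): 8 bp
  [222,229): 7 bp

[3,4,4,4,4,4,5,5,5,6,6,6,7,7,7,7,8,8,8,8,8,8,8,9,10,12,13,15,15,15]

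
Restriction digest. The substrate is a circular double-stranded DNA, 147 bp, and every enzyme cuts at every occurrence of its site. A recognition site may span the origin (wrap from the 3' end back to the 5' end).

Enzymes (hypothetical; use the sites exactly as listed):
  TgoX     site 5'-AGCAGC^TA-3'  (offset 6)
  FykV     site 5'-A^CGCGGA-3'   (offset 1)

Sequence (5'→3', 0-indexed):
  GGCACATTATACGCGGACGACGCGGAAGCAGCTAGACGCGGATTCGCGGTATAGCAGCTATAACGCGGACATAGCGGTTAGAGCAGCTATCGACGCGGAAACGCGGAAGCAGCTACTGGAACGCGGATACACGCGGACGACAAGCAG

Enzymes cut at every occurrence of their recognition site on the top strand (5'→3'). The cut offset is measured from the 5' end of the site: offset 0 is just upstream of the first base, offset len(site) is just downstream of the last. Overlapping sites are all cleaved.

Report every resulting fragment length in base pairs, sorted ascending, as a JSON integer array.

Per-enzyme occurrences:
  TgoX AGCAGCTA/6: at [26, 52, 81, 107] ⇒ [32, 58, 87, 113]
  FykV ACGCGGA/1: at [10, 19, 35, 62, 92, 100, 120, 130] ⇒ [11, 20, 36, 63, 93, 101, 121, 131]

All cut coordinates (distinct, sorted): [11, 20, 32, 36, 58, 63, 87, 93, 101, 113, 121, 131]

Fragment lengths:
  11→20: 9 bp
  20→32: 12 bp
  32→36: 4 bp
  36→58: 22 bp
  58→63: 5 bp
  63→87: 24 bp
  87→93: 6 bp
  93→101: 8 bp
  101→113: 12 bp
  113→121: 8 bp
  121→131: 10 bp
  131→11 (wrap): 147-131+11 = 27 bp

[4,5,6,8,8,9,10,12,12,22,24,27]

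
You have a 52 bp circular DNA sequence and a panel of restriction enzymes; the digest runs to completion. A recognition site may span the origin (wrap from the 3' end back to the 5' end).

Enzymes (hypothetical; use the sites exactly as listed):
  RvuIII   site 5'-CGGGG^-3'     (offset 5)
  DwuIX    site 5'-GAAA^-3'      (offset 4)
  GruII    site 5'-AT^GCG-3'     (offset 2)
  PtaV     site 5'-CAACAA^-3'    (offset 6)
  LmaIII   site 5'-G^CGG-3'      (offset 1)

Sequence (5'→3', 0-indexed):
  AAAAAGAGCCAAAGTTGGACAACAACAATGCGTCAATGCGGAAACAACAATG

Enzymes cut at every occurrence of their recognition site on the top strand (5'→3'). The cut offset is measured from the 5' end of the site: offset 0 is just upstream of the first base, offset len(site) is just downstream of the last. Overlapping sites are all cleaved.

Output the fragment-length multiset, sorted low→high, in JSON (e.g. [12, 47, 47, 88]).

Site scan:
  RvuIII (CGGGG, off=5): no sites
  DwuIX (GAAA, off=4): starts [40, 51] → cuts [3, 44]
  GruII (ATGCG, off=2): starts [27, 35] → cuts [29, 37]
  PtaV (CAACAA, off=6): starts [19, 22, 44] → cuts [25, 28, 50]
  LmaIII (GCGG, off=1): starts [37] → cuts [38]

All cut coordinates (distinct, sorted): [3, 25, 28, 29, 37, 38, 44, 50]

Fragment lengths:
  3→25: 22 bp
  25→28: 3 bp
  28→29: 1 bp
  29→37: 8 bp
  37→38: 1 bp
  38→44: 6 bp
  44→50: 6 bp
  50→3 (wrap): 52-50+3 = 5 bp

[1,1,3,5,6,6,8,22]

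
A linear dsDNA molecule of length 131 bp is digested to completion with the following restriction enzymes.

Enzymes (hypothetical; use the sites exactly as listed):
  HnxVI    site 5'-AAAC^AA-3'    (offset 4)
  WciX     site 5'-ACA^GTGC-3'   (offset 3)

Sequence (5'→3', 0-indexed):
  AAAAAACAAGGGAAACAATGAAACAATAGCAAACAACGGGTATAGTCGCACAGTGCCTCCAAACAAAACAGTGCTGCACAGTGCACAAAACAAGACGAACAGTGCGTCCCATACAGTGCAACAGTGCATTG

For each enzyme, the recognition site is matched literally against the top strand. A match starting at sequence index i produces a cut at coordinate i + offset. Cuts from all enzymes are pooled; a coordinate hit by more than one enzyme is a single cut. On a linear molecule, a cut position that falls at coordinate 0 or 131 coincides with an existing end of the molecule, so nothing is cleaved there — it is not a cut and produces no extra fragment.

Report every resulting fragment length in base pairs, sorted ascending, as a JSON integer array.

Site scan:
  HnxVI (AAACAA, off=4): starts [3, 12, 20, 30, 60, 87] → cuts [7, 16, 24, 34, 64, 91]
  WciX (ACAGTGC, off=3): starts [49, 67, 77, 98, 112, 120] → cuts [52, 70, 80, 101, 115, 123]

Pooled cuts: [7, 16, 24, 34, 52, 64, 70, 80, 91, 101, 115, 123]

Fragments:
  [0,7): 7 bp
  [7,16): 9 bp
  [16,24): 8 bp
  [24,34): 10 bp
  [34,52): 18 bp
  [52,64): 12 bp
  [64,70): 6 bp
  [70,80): 10 bp
  [80,91): 11 bp
  [91,101): 10 bp
  [101,115): 14 bp
  [115,123): 8 bp
  [123,131): 8 bp

[6,7,8,8,8,9,10,10,10,11,12,14,18]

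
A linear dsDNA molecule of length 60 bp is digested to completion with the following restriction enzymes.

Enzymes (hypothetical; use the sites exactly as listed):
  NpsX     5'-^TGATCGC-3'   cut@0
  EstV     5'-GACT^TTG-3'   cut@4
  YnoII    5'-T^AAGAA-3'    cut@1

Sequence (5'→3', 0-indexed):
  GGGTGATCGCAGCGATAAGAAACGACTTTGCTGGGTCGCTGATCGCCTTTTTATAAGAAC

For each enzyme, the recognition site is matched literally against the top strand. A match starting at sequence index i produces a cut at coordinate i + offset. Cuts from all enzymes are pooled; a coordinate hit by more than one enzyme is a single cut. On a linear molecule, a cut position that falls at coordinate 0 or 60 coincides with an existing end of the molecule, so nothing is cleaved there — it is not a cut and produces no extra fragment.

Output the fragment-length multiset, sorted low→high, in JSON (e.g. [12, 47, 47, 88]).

Site scan:
  NpsX (TGATCGC, off=0): starts [3, 39] → cuts [3, 39]
  EstV (GACTTTG, off=4): starts [23] → cuts [27]
  YnoII (TAAGAA, off=1): starts [15, 53] → cuts [16, 54]

Pooled cuts: [3, 16, 27, 39, 54]

Fragments:
  [0,3): 3 bp
  [3,16): 13 bp
  [16,27): 11 bp
  [27,39): 12 bp
  [39,54): 15 bp
  [54,60): 6 bp

[3,6,11,12,13,15]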